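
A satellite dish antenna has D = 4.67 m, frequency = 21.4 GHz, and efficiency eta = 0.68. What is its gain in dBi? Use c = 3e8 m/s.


lambda = c/f = 3e8 / 2.14e+10 = 0.01401869 m
G = eta*(pi*D/lambda)^2 = 0.68*(pi*4.67/0.01401869)^2
G = 744779.0580 (linear)
G = 10*log10(744779.0580) = 58.7203 dBi

58.7203 dBi


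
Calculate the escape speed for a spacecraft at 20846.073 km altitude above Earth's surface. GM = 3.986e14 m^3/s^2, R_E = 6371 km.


r = 6371.0 + 20846.073 = 27217.0730 km = 2.7217073e+07 m
v_esc = sqrt(2*mu/r) = sqrt(2*3.986e14 / 2.7217073e+07)
v_esc = 5412.0642 m/s = 5.4121 km/s

5.4121 km/s


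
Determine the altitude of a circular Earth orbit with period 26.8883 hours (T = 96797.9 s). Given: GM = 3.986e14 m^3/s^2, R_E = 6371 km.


T = 96797.9 s
r = (mu*T^2/(4*pi^2))^(1/3) = (3.986e14 * 96797.9^2 / (4*pi^2))^(1/3)
r = 4.5565535e+07 m = 45565.5353 km
alt = r - R_E = 45565.5353 - 6371 = 39194.5353 km

39194.5353 km


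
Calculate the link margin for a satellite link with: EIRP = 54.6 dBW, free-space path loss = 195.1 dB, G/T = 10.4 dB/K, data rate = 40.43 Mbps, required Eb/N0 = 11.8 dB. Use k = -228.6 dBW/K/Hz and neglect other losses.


C/N0 = EIRP - FSPL + G/T - k = 54.6 - 195.1 + 10.4 - (-228.6)
C/N0 = 98.5000 dB-Hz
R_b = 40.43 Mbps = 4.043e+07 bps -> 10*log10(R_b) = 76.0670 dB-Hz
Eb/N0 = C/N0 - 10*log10(R_b) = 98.5000 - 76.0670 = 22.4330 dB
Margin = Eb/N0 - Eb/N0_req = 22.4330 - 11.8 = 10.6330 dB (link closes)

10.6330 dB


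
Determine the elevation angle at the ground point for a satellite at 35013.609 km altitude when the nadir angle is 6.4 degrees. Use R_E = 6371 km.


r = R_E + alt = 41384.6090 km
Law of sines in the satellite / Earth-center / ground-point triangle:
  sin(nadir)/R_E = sin(90 + el)/r  =>  cos(el) = (r/R_E)*sin(nadir)
cos(el) = (41384.6090 / 6371.0000) * sin(6.4 deg) = 0.7240776
el = arccos(0.7240776) = 43.6078 deg
(Earth-central angle = 90 - nadir - el = 39.9922 deg)

43.6078 degrees


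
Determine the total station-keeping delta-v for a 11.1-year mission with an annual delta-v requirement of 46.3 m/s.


dV = rate * years = 46.3 * 11.1
dV = 513.9300 m/s

513.9300 m/s


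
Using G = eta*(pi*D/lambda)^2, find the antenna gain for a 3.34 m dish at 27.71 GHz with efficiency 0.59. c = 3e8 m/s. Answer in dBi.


lambda = c/f = 3e8 / 2.771e+10 = 0.01082642 m
G = eta*(pi*D/lambda)^2 = 0.59*(pi*3.34/0.01082642)^2
G = 554211.1166 (linear)
G = 10*log10(554211.1166) = 57.4368 dBi

57.4368 dBi


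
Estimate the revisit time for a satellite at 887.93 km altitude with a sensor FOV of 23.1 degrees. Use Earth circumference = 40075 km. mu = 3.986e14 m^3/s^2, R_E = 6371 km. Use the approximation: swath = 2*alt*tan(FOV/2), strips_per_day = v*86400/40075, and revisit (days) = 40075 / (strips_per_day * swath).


swath = 2*887.93*tan(0.2015855) = 362.9170 km
v = sqrt(mu/r) = 7410.2412 m/s = 7.4102 km/s
strips/day = v*86400/40075 = 7.4102*86400/40075 = 15.9762
coverage/day = strips * swath = 15.9762 * 362.9170 = 5798.0216 km
revisit = 40075 / 5798.0216 = 6.9118 days

6.9118 days


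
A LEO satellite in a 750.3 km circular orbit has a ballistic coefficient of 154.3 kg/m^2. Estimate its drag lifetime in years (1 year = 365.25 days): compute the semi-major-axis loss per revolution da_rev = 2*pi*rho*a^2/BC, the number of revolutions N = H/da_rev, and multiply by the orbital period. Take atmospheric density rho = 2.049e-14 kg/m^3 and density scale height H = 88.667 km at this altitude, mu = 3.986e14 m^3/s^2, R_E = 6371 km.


a = R_E + alt = 7121.3000 km = 7.1213e+06 m
da_rev = 2*pi*rho*a^2/BC = 2*pi*2.049e-14*(7.1213e+06)^2/154.3 = 0.042313063 m per revolution
N = H/da_rev = 88667.0000 m / 0.042313063 m = 2.0954994e+06 revolutions
P = 2*pi*sqrt(a^3/mu) = 5980.6742 s
lifetime = N*P = 2.0954994e+06 * 5980.6742 = 1.2532499e+10 s = 145052.0770 days
years = 145052.0770 / 365.25 = 397.1309 years

397.1309 years


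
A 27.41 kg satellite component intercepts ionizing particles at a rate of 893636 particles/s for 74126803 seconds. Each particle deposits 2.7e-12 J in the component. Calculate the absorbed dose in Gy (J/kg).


Total energy deposited = rate * time * E_per
  = 893636 * 74126803 * 2.7e-12 = 178.8544 J
Dose = E_total / mass = 178.8544 / 27.41
Dose = 6.5252 Gy

6.5252 Gy


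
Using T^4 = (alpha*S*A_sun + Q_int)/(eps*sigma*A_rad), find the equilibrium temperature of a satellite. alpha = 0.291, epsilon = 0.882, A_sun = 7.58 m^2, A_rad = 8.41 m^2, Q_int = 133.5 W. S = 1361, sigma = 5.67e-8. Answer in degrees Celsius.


Numerator = alpha*S*A_sun + Q_int = 0.291*1361*7.58 + 133.5 = 3135.5666 W
Denominator = eps*sigma*A_rad = 0.882*5.67e-8*8.41 = 4.2057905e-07 W/K^4
T^4 = 7.455356e+09 K^4
T = 293.8442 K = 20.6942 C

20.6942 degrees Celsius


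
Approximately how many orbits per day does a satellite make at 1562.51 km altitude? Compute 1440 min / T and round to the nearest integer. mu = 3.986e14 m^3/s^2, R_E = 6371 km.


r = 7.93351e+06 m
T = 2*pi*sqrt(r^3/mu) = 7032.4926 s = 117.2082 min
revs/day = 1440 / 117.2082 = 12.2858
Rounded: 12 revolutions per day

12 revolutions per day


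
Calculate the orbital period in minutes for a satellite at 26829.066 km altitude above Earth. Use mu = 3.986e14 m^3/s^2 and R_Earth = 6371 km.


r = 33200.0660 km = 3.3200066e+07 m
T = 2*pi*sqrt(r^3/mu) = 2*pi*sqrt(3.6594586e+22 / 3.986e14)
T = 60203.2091 s = 1003.3868 min

1003.3868 minutes


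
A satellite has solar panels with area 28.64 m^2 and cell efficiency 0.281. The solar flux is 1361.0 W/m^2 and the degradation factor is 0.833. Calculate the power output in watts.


P = area * eta * S * degradation
P = 28.64 * 0.281 * 1361.0 * 0.833
P = 9123.9408 W

9123.9408 W


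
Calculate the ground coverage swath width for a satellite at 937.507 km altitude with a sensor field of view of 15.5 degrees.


FOV = 15.5 deg = 0.270526 rad
swath = 2 * alt * tan(FOV/2) = 2 * 937.507 * tan(0.135263)
swath = 2 * 937.507 * 0.136094
swath = 255.1782 km

255.1782 km


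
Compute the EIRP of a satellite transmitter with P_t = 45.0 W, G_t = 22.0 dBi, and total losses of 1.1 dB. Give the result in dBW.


Pt = 45.0 W = 16.5321 dBW
EIRP = Pt_dBW + Gt - losses = 16.5321 + 22.0 - 1.1 = 37.4321 dBW

37.4321 dBW


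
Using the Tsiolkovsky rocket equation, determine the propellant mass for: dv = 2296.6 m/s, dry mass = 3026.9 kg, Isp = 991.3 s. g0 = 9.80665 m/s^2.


ve = Isp * g0 = 991.3 * 9.80665 = 9721.332145 m/s
mass ratio = exp(dv/ve) = exp(2296.6/9721.332145) = 1.26648246
m_prop = m_dry * (mr - 1) = 3026.9 * (1.26648246 - 1)
m_prop = 806.6158 kg

806.6158 kg


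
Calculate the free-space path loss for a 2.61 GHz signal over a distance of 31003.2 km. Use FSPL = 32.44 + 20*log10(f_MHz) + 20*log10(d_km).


f = 2.61 GHz = 2610.0000 MHz
d = 31003.2 km
FSPL = 32.44 + 20*log10(2610.0000) + 20*log10(31003.2)
FSPL = 32.44 + 68.3328 + 89.8281
FSPL = 190.6009 dB

190.6009 dB


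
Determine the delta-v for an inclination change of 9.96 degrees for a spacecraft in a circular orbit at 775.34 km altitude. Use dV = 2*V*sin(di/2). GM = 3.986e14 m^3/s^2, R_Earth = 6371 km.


r = 7146.3400 km = 7.14634e+06 m
V = sqrt(mu/r) = 7468.3869 m/s
di = 9.96 deg = 0.1738348 rad
dV = 2*V*sin(di/2) = 2*7468.3869*sin(0.0869174)
dV = 1296.6315 m/s = 1.2966 km/s

1.2966 km/s


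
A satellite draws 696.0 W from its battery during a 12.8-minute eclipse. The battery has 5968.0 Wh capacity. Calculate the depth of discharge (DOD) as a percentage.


E_used = P * t / 60 = 696.0 * 12.8 / 60 = 148.4800 Wh
DOD = E_used / E_total * 100 = 148.4800 / 5968.0 * 100
DOD = 2.4879 %

2.4879 %


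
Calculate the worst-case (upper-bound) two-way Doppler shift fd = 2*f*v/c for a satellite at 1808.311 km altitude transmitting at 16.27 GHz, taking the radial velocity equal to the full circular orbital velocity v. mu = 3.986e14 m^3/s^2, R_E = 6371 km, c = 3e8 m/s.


r = 8.179311e+06 m
v = sqrt(mu/r) = 6980.8818 m/s (worst-case radial velocity)
f = 16.27 GHz = 1.627e+10 Hz
fd = 2*f*v/c = 2*1.627e+10*6980.8818/3.0e+08
fd = 757192.9823 Hz

757192.9823 Hz


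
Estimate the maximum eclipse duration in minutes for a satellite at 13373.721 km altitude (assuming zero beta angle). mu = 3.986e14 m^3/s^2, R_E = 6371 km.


r = 19744.7210 km
T = 460.1893 min
Eclipse fraction = arcsin(R_E/r)/pi = arcsin(6371.0000/19744.7210)/pi
= arcsin(0.3226685)/pi = 0.1045799
Eclipse duration = 0.1045799 * 460.1893 = 48.1265 min

48.1265 minutes


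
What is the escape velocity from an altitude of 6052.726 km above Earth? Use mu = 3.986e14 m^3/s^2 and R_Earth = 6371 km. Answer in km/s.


r = 6371.0 + 6052.726 = 12423.7260 km = 1.2423726e+07 m
v_esc = sqrt(2*mu/r) = sqrt(2*3.986e14 / 1.2423726e+07)
v_esc = 8010.4647 m/s = 8.0105 km/s

8.0105 km/s


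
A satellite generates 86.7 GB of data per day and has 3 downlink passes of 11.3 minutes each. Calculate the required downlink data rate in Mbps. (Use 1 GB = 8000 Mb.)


total contact time = 3 * 11.3 * 60 = 2034.0000 s
data = 86.7 GB = 693600.0000 Mb
rate = 693600.0000 / 2034.0000 = 341.0029 Mbps

341.0029 Mbps


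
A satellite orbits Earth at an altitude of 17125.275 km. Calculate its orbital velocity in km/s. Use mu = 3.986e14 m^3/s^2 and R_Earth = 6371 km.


r = R_E + alt = 6371.0 + 17125.275 = 23496.2750 km = 2.3496275e+07 m
v = sqrt(mu/r) = sqrt(3.986e14 / 2.3496275e+07) = 4118.7852 m/s = 4.1188 km/s

4.1188 km/s


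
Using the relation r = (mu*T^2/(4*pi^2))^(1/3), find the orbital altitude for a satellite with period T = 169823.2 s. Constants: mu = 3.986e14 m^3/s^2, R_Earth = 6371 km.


T = 169823.2 s
r = (mu*T^2/(4*pi^2))^(1/3) = (3.986e14 * 169823.2^2 / (4*pi^2))^(1/3)
r = 6.6281226e+07 m = 66281.2259 km
alt = r - R_E = 66281.2259 - 6371 = 59910.2259 km

59910.2259 km


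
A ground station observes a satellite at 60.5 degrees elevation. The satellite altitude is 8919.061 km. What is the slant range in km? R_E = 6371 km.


h = 8919.061 km, el = 60.5 deg
d = -R_E*sin(el) + sqrt((R_E*sin(el))^2 + 2*R_E*h + h^2)
d = -6371.0000*sin(1.0559) + sqrt((6371.0000*0.8703557)^2 + 2*6371.0000*8919.061 + 8919.061^2)
d = 9419.7141 km

9419.7141 km


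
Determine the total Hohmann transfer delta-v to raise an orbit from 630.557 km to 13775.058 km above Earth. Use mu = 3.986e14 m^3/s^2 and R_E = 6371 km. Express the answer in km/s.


r1 = 7001.5570 km = 7.001557e+06 m
r2 = 20146.0580 km = 2.0146058e+07 m
dv1 = sqrt(mu/r1)*(sqrt(2*r2/(r1+r2)) - 1) = 1646.9067 m/s
dv2 = sqrt(mu/r2)*(1 - sqrt(2*r1/(r1+r2))) = 1253.4640 m/s
total dv = |dv1| + |dv2| = 1646.9067 + 1253.4640 = 2900.3707 m/s = 2.9004 km/s

2.9004 km/s


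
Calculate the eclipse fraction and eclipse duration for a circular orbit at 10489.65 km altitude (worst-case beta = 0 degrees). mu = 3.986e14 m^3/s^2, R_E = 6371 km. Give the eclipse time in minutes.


r = 16860.6500 km
T = 363.1378 min
Eclipse fraction = arcsin(R_E/r)/pi = arcsin(6371.0000/16860.6500)/pi
= arcsin(0.3778621)/pi = 0.1233406
Eclipse duration = 0.1233406 * 363.1378 = 44.7896 min

44.7896 minutes


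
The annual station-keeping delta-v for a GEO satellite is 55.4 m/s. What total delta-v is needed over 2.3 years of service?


dV = rate * years = 55.4 * 2.3
dV = 127.4200 m/s

127.4200 m/s


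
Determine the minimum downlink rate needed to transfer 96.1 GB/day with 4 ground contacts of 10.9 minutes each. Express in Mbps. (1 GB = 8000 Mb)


total contact time = 4 * 10.9 * 60 = 2616.0000 s
data = 96.1 GB = 768800.0000 Mb
rate = 768800.0000 / 2616.0000 = 293.8838 Mbps

293.8838 Mbps


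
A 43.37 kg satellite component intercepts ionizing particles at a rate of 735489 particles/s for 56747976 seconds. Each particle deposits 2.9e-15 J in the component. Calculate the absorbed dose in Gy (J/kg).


Total energy deposited = rate * time * E_per
  = 735489 * 56747976 * 2.9e-15 = 0.1210388 J
Dose = E_total / mass = 0.1210388 / 43.37
Dose = 0.002790841 Gy

0.0028 Gy


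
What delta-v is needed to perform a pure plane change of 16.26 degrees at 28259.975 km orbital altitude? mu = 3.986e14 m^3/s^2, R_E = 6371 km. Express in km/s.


r = 34630.9750 km = 3.4630975e+07 m
V = sqrt(mu/r) = 3392.6284 m/s
di = 16.26 deg = 0.2837905 rad
dV = 2*V*sin(di/2) = 2*3392.6284*sin(0.1418953)
dV = 959.5682 m/s = 0.9595682 km/s

0.9596 km/s


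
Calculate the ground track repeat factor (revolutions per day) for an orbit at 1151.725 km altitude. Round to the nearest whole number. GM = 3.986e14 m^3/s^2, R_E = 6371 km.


r = 7.522725e+06 m
T = 2*pi*sqrt(r^3/mu) = 6493.4276 s = 108.2238 min
revs/day = 1440 / 108.2238 = 13.3058
Rounded: 13 revolutions per day

13 revolutions per day


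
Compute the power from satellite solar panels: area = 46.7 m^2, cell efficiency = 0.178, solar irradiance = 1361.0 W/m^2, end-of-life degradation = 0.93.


P = area * eta * S * degradation
P = 46.7 * 0.178 * 1361.0 * 0.93
P = 10521.5072 W

10521.5072 W


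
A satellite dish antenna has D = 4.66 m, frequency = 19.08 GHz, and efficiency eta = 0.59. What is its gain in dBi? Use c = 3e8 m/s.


lambda = c/f = 3e8 / 1.908e+10 = 0.01572327 m
G = eta*(pi*D/lambda)^2 = 0.59*(pi*4.66/0.01572327)^2
G = 511490.7942 (linear)
G = 10*log10(511490.7942) = 57.0884 dBi

57.0884 dBi


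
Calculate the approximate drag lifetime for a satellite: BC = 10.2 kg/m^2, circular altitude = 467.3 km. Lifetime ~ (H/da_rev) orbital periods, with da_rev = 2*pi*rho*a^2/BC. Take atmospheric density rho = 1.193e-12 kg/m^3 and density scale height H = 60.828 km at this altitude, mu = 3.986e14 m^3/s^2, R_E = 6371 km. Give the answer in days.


a = R_E + alt = 6838.3000 km = 6.8383e+06 m
da_rev = 2*pi*rho*a^2/BC = 2*pi*1.193e-12*(6.8383e+06)^2/10.2 = 34.365007 m per revolution
N = H/da_rev = 60828.0000 m / 34.365007 m = 1770.0564 revolutions
P = 2*pi*sqrt(a^3/mu) = 5627.7325 s
lifetime = N*P = 1770.0564 * 5627.7325 = 9.9614038e+06 s = 115.2940 days

115.2940 days


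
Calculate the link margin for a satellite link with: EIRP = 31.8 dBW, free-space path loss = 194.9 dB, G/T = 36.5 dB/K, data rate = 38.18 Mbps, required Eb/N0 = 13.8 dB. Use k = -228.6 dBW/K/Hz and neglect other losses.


C/N0 = EIRP - FSPL + G/T - k = 31.8 - 194.9 + 36.5 - (-228.6)
C/N0 = 102.0000 dB-Hz
R_b = 38.18 Mbps = 3.818e+07 bps -> 10*log10(R_b) = 75.8184 dB-Hz
Eb/N0 = C/N0 - 10*log10(R_b) = 102.0000 - 75.8184 = 26.1816 dB
Margin = Eb/N0 - Eb/N0_req = 26.1816 - 13.8 = 12.3816 dB (link closes)

12.3816 dB


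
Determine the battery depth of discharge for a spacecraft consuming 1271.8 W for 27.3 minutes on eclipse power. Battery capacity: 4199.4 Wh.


E_used = P * t / 60 = 1271.8 * 27.3 / 60 = 578.6690 Wh
DOD = E_used / E_total * 100 = 578.6690 / 4199.4 * 100
DOD = 13.7798 %

13.7798 %


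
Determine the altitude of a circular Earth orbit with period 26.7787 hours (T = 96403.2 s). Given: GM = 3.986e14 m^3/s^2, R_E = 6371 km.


T = 96403.2 s
r = (mu*T^2/(4*pi^2))^(1/3) = (3.986e14 * 96403.2^2 / (4*pi^2))^(1/3)
r = 4.5441587e+07 m = 45441.5865 km
alt = r - R_E = 45441.5865 - 6371 = 39070.5865 km

39070.5865 km


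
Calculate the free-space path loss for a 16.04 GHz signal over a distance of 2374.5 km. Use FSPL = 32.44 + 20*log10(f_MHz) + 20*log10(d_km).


f = 16.04 GHz = 16040.0000 MHz
d = 2374.5 km
FSPL = 32.44 + 20*log10(16040.0000) + 20*log10(2374.5)
FSPL = 32.44 + 84.1041 + 67.5114
FSPL = 184.0555 dB

184.0555 dB


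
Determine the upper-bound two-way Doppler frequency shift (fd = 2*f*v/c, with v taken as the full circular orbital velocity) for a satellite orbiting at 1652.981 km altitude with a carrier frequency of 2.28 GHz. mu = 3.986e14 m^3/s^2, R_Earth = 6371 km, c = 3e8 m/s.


r = 8.023981e+06 m
v = sqrt(mu/r) = 7048.1267 m/s (worst-case radial velocity)
f = 2.28 GHz = 2.28e+09 Hz
fd = 2*f*v/c = 2*2.28e+09*7048.1267/3.0e+08
fd = 107131.5256 Hz

107131.5256 Hz


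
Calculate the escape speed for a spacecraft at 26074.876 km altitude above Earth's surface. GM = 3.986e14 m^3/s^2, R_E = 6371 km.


r = 6371.0 + 26074.876 = 32445.8760 km = 3.2445876e+07 m
v_esc = sqrt(2*mu/r) = sqrt(2*3.986e14 / 3.2445876e+07)
v_esc = 4956.8285 m/s = 4.9568 km/s

4.9568 km/s


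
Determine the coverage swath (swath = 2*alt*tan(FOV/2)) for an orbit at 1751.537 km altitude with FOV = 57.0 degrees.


FOV = 57.0 deg = 0.9948377 rad
swath = 2 * alt * tan(FOV/2) = 2 * 1751.537 * tan(0.4974188)
swath = 2 * 1751.537 * 0.5429557
swath = 1902.0140 km

1902.0140 km


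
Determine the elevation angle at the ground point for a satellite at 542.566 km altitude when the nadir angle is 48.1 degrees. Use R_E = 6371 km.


r = R_E + alt = 6913.5660 km
Law of sines in the satellite / Earth-center / ground-point triangle:
  sin(nadir)/R_E = sin(90 + el)/r  =>  cos(el) = (r/R_E)*sin(nadir)
cos(el) = (6913.5660 / 6371.0000) * sin(48.1 deg) = 0.8076985
el = arccos(0.8076985) = 36.1283 deg
(Earth-central angle = 90 - nadir - el = 5.7717 deg)

36.1283 degrees


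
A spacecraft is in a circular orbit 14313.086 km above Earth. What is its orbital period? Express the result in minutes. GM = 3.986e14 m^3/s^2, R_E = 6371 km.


r = 20684.0860 km = 2.0684086e+07 m
T = 2*pi*sqrt(r^3/mu) = 2*pi*sqrt(8.8493018e+21 / 3.986e14)
T = 29605.0449 s = 493.4174 min

493.4174 minutes


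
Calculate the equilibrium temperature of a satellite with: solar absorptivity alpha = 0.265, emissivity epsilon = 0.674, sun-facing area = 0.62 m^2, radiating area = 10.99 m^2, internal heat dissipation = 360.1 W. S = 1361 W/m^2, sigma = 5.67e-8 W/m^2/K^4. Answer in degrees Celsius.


Numerator = alpha*S*A_sun + Q_int = 0.265*1361*0.62 + 360.1 = 583.7123 W
Denominator = eps*sigma*A_rad = 0.674*5.67e-8*10.99 = 4.1999164e-07 W/K^4
T^4 = 1.3898188e+09 K^4
T = 193.0810 K = -80.0690 C

-80.0690 degrees Celsius


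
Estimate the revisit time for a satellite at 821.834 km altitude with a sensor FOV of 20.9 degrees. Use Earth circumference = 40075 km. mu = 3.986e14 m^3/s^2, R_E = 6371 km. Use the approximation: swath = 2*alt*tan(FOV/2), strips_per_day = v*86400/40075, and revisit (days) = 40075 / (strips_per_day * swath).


swath = 2*821.834*tan(0.1823869) = 303.1525 km
v = sqrt(mu/r) = 7444.2102 m/s = 7.4442 km/s
strips/day = v*86400/40075 = 7.4442*86400/40075 = 16.0494
coverage/day = strips * swath = 16.0494 * 303.1525 = 4865.4154 km
revisit = 40075 / 4865.4154 = 8.2367 days

8.2367 days


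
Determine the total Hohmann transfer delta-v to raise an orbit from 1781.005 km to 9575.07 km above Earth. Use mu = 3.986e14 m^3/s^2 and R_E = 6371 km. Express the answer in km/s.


r1 = 8152.0050 km = 8.152005e+06 m
r2 = 15946.0700 km = 1.594607e+07 m
dv1 = sqrt(mu/r1)*(sqrt(2*r2/(r1+r2)) - 1) = 1051.7146 m/s
dv2 = sqrt(mu/r2)*(1 - sqrt(2*r1/(r1+r2))) = 887.2517 m/s
total dv = |dv1| + |dv2| = 1051.7146 + 887.2517 = 1938.9663 m/s = 1.9390 km/s

1.9390 km/s


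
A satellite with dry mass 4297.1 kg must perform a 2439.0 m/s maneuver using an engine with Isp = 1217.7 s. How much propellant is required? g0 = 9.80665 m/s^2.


ve = Isp * g0 = 1217.7 * 9.80665 = 11941.557705 m/s
mass ratio = exp(dv/ve) = exp(2439.0/11941.557705) = 1.22659828
m_prop = m_dry * (mr - 1) = 4297.1 * (1.22659828 - 1)
m_prop = 973.7155 kg

973.7155 kg


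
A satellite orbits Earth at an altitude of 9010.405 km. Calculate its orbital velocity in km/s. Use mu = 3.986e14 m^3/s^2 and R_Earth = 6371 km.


r = R_E + alt = 6371.0 + 9010.405 = 15381.4050 km = 1.5381405e+07 m
v = sqrt(mu/r) = sqrt(3.986e14 / 1.5381405e+07) = 5090.6196 m/s = 5.0906 km/s

5.0906 km/s


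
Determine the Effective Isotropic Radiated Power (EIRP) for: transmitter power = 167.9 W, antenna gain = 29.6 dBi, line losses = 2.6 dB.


Pt = 167.9 W = 22.2505 dBW
EIRP = Pt_dBW + Gt - losses = 22.2505 + 29.6 - 2.6 = 49.2505 dBW

49.2505 dBW


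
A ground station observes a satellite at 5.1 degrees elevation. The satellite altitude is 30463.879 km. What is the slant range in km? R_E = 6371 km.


h = 30463.879 km, el = 5.1 deg
d = -R_E*sin(el) + sqrt((R_E*sin(el))^2 + 2*R_E*h + h^2)
d = -6371.0000*sin(0.08901179) + sqrt((6371.0000*0.0888943)^2 + 2*6371.0000*30463.879 + 30463.879^2)
d = 35717.8027 km

35717.8027 km


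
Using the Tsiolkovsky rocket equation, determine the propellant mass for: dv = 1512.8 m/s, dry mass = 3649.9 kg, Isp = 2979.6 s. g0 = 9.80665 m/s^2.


ve = Isp * g0 = 2979.6 * 9.80665 = 29219.894340 m/s
mass ratio = exp(dv/ve) = exp(1512.8/29219.894340) = 1.05313660
m_prop = m_dry * (mr - 1) = 3649.9 * (1.05313660 - 1)
m_prop = 193.9433 kg

193.9433 kg


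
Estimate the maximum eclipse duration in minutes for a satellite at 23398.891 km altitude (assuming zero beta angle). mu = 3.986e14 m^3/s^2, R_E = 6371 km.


r = 29769.8910 km
T = 851.9730 min
Eclipse fraction = arcsin(R_E/r)/pi = arcsin(6371.0000/29769.8910)/pi
= arcsin(0.2140082)/pi = 0.06865192
Eclipse duration = 0.06865192 * 851.9730 = 58.4896 min

58.4896 minutes


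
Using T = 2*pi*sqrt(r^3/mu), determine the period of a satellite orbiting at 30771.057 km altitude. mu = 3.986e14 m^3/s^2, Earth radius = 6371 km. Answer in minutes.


r = 37142.0570 km = 3.7142057e+07 m
T = 2*pi*sqrt(r^3/mu) = 2*pi*sqrt(5.1238671e+22 / 3.986e14)
T = 71237.7427 s = 1187.2957 min

1187.2957 minutes


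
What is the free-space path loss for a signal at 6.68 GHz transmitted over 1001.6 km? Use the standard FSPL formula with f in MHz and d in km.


f = 6.68 GHz = 6680.0000 MHz
d = 1001.6 km
FSPL = 32.44 + 20*log10(6680.0000) + 20*log10(1001.6)
FSPL = 32.44 + 76.4955 + 60.0139
FSPL = 168.9494 dB

168.9494 dB


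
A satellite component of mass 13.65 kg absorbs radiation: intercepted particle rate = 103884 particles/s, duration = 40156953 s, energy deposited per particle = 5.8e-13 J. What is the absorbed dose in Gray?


Total energy deposited = rate * time * E_per
  = 103884 * 40156953 * 5.8e-13 = 2.4196 J
Dose = E_total / mass = 2.4196 / 13.65
Dose = 0.1772576 Gy

0.1773 Gy


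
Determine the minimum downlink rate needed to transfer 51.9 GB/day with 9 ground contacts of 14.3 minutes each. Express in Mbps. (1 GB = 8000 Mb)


total contact time = 9 * 14.3 * 60 = 7722.0000 s
data = 51.9 GB = 415200.0000 Mb
rate = 415200.0000 / 7722.0000 = 53.7685 Mbps

53.7685 Mbps


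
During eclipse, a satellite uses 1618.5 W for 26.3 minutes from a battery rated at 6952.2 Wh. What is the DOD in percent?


E_used = P * t / 60 = 1618.5 * 26.3 / 60 = 709.4425 Wh
DOD = E_used / E_total * 100 = 709.4425 / 6952.2 * 100
DOD = 10.2046 %

10.2046 %


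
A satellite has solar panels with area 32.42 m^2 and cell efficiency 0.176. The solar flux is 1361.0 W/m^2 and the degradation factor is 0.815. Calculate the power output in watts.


P = area * eta * S * degradation
P = 32.42 * 0.176 * 1361.0 * 0.815
P = 6329.0921 W

6329.0921 W


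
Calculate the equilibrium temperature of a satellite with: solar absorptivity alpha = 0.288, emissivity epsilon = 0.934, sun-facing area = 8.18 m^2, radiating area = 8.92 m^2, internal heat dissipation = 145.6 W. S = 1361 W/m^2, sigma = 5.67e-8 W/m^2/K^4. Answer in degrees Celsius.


Numerator = alpha*S*A_sun + Q_int = 0.288*1361*8.18 + 145.6 = 3351.8982 W
Denominator = eps*sigma*A_rad = 0.934*5.67e-8*8.92 = 4.7238358e-07 W/K^4
T^4 = 7.0957129e+09 K^4
T = 290.2345 K = 17.0845 C

17.0845 degrees Celsius


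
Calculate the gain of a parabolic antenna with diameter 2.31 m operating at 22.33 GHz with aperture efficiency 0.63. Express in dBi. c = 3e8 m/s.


lambda = c/f = 3e8 / 2.233e+10 = 0.01343484 m
G = eta*(pi*D/lambda)^2 = 0.63*(pi*2.31/0.01343484)^2
G = 183822.7214 (linear)
G = 10*log10(183822.7214) = 52.6440 dBi

52.6440 dBi


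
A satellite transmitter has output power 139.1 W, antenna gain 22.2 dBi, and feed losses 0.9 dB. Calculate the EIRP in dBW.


Pt = 139.1 W = 21.4333 dBW
EIRP = Pt_dBW + Gt - losses = 21.4333 + 22.2 - 0.9 = 42.7333 dBW

42.7333 dBW


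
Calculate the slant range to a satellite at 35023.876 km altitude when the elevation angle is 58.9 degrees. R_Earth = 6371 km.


h = 35023.876 km, el = 58.9 deg
d = -R_E*sin(el) + sqrt((R_E*sin(el))^2 + 2*R_E*h + h^2)
d = -6371.0000*sin(1.0280) + sqrt((6371.0000*0.8562671)^2 + 2*6371.0000*35023.876 + 35023.876^2)
d = 35808.5828 km

35808.5828 km


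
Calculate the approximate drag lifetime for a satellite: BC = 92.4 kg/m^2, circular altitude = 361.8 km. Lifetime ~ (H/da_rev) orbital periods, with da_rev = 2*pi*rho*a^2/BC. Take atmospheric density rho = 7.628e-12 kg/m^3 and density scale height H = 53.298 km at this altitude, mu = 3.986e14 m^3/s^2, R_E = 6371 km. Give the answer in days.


a = R_E + alt = 6732.8000 km = 6.7328e+06 m
da_rev = 2*pi*rho*a^2/BC = 2*pi*7.628e-12*(6.7328e+06)^2/92.4 = 23.513106 m per revolution
N = H/da_rev = 53298.0000 m / 23.513106 m = 2266.7358 revolutions
P = 2*pi*sqrt(a^3/mu) = 5498.0007 s
lifetime = N*P = 2266.7358 * 5498.0007 = 1.2462515e+07 s = 144.2421 days

144.2421 days


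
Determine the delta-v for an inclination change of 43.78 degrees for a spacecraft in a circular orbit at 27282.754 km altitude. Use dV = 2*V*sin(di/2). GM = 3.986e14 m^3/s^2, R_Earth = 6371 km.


r = 33653.7540 km = 3.3653754e+07 m
V = sqrt(mu/r) = 3441.5326 m/s
di = 43.78 deg = 0.7641051 rad
dV = 2*V*sin(di/2) = 2*3441.5326*sin(0.3820526)
dV = 2566.1846 m/s = 2.5662 km/s

2.5662 km/s


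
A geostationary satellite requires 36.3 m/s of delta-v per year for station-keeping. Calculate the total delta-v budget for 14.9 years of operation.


dV = rate * years = 36.3 * 14.9
dV = 540.8700 m/s

540.8700 m/s


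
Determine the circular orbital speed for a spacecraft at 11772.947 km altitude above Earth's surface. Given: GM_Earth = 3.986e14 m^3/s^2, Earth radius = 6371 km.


r = R_E + alt = 6371.0 + 11772.947 = 18143.9470 km = 1.8143947e+07 m
v = sqrt(mu/r) = sqrt(3.986e14 / 1.8143947e+07) = 4687.0843 m/s = 4.6871 km/s

4.6871 km/s


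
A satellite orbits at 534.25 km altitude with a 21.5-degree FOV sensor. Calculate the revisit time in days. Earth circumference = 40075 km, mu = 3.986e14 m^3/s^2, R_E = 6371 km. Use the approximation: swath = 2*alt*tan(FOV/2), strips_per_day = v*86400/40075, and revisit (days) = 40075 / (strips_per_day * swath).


swath = 2*534.25*tan(0.1876229) = 202.8611 km
v = sqrt(mu/r) = 7597.6441 m/s = 7.5976 km/s
strips/day = v*86400/40075 = 7.5976*86400/40075 = 16.3802
coverage/day = strips * swath = 16.3802 * 202.8611 = 3322.9044 km
revisit = 40075 / 3322.9044 = 12.0602 days

12.0602 days


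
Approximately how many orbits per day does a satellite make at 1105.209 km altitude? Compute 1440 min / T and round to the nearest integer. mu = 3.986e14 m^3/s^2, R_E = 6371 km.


r = 7.476209e+06 m
T = 2*pi*sqrt(r^3/mu) = 6433.2936 s = 107.2216 min
revs/day = 1440 / 107.2216 = 13.4301
Rounded: 13 revolutions per day

13 revolutions per day


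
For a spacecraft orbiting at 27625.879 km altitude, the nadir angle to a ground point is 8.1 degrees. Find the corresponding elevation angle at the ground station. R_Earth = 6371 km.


r = R_E + alt = 33996.8790 km
Law of sines in the satellite / Earth-center / ground-point triangle:
  sin(nadir)/R_E = sin(90 + el)/r  =>  cos(el) = (r/R_E)*sin(nadir)
cos(el) = (33996.8790 / 6371.0000) * sin(8.1 deg) = 0.751876
el = arccos(0.751876) = 41.2469 deg
(Earth-central angle = 90 - nadir - el = 40.6531 deg)

41.2469 degrees


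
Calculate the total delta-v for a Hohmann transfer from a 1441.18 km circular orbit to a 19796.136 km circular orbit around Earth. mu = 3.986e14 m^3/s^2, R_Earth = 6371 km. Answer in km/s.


r1 = 7812.1800 km = 7.81218e+06 m
r2 = 26167.1360 km = 2.6167136e+07 m
dv1 = sqrt(mu/r1)*(sqrt(2*r2/(r1+r2)) - 1) = 1721.7561 m/s
dv2 = sqrt(mu/r2)*(1 - sqrt(2*r1/(r1+r2))) = 1256.3522 m/s
total dv = |dv1| + |dv2| = 1721.7561 + 1256.3522 = 2978.1083 m/s = 2.9781 km/s

2.9781 km/s


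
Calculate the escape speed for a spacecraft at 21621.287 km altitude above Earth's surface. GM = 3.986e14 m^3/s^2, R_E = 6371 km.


r = 6371.0 + 21621.287 = 27992.2870 km = 2.7992287e+07 m
v_esc = sqrt(2*mu/r) = sqrt(2*3.986e14 / 2.7992287e+07)
v_esc = 5336.5976 m/s = 5.3366 km/s

5.3366 km/s


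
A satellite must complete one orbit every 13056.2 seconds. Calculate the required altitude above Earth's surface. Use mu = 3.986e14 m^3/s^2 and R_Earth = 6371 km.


T = 13056.2 s
r = (mu*T^2/(4*pi^2))^(1/3) = (3.986e14 * 13056.2^2 / (4*pi^2))^(1/3)
r = 1.1984053e+07 m = 11984.0528 km
alt = r - R_E = 11984.0528 - 6371 = 5613.0528 km

5613.0528 km


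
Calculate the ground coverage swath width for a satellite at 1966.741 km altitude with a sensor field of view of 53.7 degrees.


FOV = 53.7 deg = 0.9372418 rad
swath = 2 * alt * tan(FOV/2) = 2 * 1966.741 * tan(0.4686209)
swath = 2 * 1966.741 * 0.5062322
swath = 1991.2551 km

1991.2551 km


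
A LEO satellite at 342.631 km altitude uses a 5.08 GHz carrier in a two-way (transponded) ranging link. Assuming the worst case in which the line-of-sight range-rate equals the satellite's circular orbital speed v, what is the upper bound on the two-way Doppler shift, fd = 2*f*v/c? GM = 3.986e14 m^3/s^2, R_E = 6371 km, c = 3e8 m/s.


r = 6.713631e+06 m
v = sqrt(mu/r) = 7705.3064 m/s (worst-case radial velocity)
f = 5.08 GHz = 5.08e+09 Hz
fd = 2*f*v/c = 2*5.08e+09*7705.3064/3.0e+08
fd = 260953.0436 Hz

260953.0436 Hz


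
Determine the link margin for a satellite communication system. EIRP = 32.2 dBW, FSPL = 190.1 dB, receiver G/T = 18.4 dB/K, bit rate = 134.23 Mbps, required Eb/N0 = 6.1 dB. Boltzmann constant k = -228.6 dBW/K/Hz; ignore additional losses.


C/N0 = EIRP - FSPL + G/T - k = 32.2 - 190.1 + 18.4 - (-228.6)
C/N0 = 89.1000 dB-Hz
R_b = 134.23 Mbps = 1.3423e+08 bps -> 10*log10(R_b) = 81.2785 dB-Hz
Eb/N0 = C/N0 - 10*log10(R_b) = 89.1000 - 81.2785 = 7.8215 dB
Margin = Eb/N0 - Eb/N0_req = 7.8215 - 6.1 = 1.7215 dB (link closes)

1.7215 dB


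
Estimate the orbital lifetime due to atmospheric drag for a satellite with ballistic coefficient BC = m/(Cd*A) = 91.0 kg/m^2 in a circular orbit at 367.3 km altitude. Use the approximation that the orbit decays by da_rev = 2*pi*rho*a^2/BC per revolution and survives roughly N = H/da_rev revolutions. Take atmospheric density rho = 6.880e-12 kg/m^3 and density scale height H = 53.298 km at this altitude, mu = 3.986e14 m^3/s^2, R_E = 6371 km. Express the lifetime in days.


a = R_E + alt = 6738.3000 km = 6.7383e+06 m
da_rev = 2*pi*rho*a^2/BC = 2*pi*6.880e-12*(6.7383e+06)^2/91.0 = 21.568880 m per revolution
N = H/da_rev = 53298.0000 m / 21.568880 m = 2471.0601 revolutions
P = 2*pi*sqrt(a^3/mu) = 5504.7390 s
lifetime = N*P = 2471.0601 * 5504.7390 = 1.3602541e+07 s = 157.4368 days

157.4368 days


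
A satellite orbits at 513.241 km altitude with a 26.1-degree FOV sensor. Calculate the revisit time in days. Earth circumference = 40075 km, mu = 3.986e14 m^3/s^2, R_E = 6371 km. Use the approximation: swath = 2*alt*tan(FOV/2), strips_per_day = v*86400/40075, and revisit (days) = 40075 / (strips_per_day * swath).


swath = 2*513.241*tan(0.2277655) = 237.9258 km
v = sqrt(mu/r) = 7609.2283 m/s = 7.6092 km/s
strips/day = v*86400/40075 = 7.6092*86400/40075 = 16.4052
coverage/day = strips * swath = 16.4052 * 237.9258 = 3903.2132 km
revisit = 40075 / 3903.2132 = 10.2672 days

10.2672 days


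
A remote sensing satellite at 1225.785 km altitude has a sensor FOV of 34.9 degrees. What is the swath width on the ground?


FOV = 34.9 deg = 0.6091199 rad
swath = 2 * alt * tan(FOV/2) = 2 * 1225.785 * tan(0.30456)
swath = 2 * 1225.785 * 0.3143396
swath = 770.6256 km

770.6256 km


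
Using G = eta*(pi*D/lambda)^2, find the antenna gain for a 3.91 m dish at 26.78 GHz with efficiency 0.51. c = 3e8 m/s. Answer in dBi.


lambda = c/f = 3e8 / 2.678e+10 = 0.01120239 m
G = eta*(pi*D/lambda)^2 = 0.51*(pi*3.91/0.01120239)^2
G = 613199.8955 (linear)
G = 10*log10(613199.8955) = 57.8760 dBi

57.8760 dBi


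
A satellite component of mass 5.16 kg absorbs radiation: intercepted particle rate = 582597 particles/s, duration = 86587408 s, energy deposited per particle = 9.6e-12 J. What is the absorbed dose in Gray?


Total energy deposited = rate * time * E_per
  = 582597 * 86587408 * 9.6e-12 = 484.2774 J
Dose = E_total / mass = 484.2774 / 5.16
Dose = 93.8522 Gy

93.8522 Gy


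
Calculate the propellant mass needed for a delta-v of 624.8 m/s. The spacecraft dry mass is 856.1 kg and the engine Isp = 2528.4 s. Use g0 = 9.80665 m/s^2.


ve = Isp * g0 = 2528.4 * 9.80665 = 24795.133860 m/s
mass ratio = exp(dv/ve) = exp(624.8/24795.133860) = 1.02551866
m_prop = m_dry * (mr - 1) = 856.1 * (1.02551866 - 1)
m_prop = 21.8465 kg

21.8465 kg


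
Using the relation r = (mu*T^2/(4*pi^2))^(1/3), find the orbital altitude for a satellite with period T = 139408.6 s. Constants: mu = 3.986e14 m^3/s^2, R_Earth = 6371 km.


T = 139408.6 s
r = (mu*T^2/(4*pi^2))^(1/3) = (3.986e14 * 139408.6^2 / (4*pi^2))^(1/3)
r = 5.8110181e+07 m = 58110.1812 km
alt = r - R_E = 58110.1812 - 6371 = 51739.1812 km

51739.1812 km


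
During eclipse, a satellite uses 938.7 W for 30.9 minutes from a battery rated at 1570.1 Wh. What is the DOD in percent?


E_used = P * t / 60 = 938.7 * 30.9 / 60 = 483.4305 Wh
DOD = E_used / E_total * 100 = 483.4305 / 1570.1 * 100
DOD = 30.7898 %

30.7898 %


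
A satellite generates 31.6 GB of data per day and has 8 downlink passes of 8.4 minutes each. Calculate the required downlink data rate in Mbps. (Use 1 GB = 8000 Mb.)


total contact time = 8 * 8.4 * 60 = 4032.0000 s
data = 31.6 GB = 252800.0000 Mb
rate = 252800.0000 / 4032.0000 = 62.6984 Mbps

62.6984 Mbps


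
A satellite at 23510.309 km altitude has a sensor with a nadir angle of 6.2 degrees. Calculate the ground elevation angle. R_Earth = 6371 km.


r = R_E + alt = 29881.3090 km
Law of sines in the satellite / Earth-center / ground-point triangle:
  sin(nadir)/R_E = sin(90 + el)/r  =>  cos(el) = (r/R_E)*sin(nadir)
cos(el) = (29881.3090 / 6371.0000) * sin(6.2 deg) = 0.5065393
el = arccos(0.5065393) = 59.5664 deg
(Earth-central angle = 90 - nadir - el = 24.2336 deg)

59.5664 degrees


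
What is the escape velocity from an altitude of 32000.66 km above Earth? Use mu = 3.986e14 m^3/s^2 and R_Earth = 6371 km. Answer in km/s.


r = 6371.0 + 32000.66 = 38371.6600 km = 3.837166e+07 m
v_esc = sqrt(2*mu/r) = sqrt(2*3.986e14 / 3.837166e+07)
v_esc = 4558.0423 m/s = 4.5580 km/s

4.5580 km/s


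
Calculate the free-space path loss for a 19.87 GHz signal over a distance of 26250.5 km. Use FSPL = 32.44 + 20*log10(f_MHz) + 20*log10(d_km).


f = 19.87 GHz = 19870.0000 MHz
d = 26250.5 km
FSPL = 32.44 + 20*log10(19870.0000) + 20*log10(26250.5)
FSPL = 32.44 + 85.9640 + 88.3828
FSPL = 206.7867 dB

206.7867 dB


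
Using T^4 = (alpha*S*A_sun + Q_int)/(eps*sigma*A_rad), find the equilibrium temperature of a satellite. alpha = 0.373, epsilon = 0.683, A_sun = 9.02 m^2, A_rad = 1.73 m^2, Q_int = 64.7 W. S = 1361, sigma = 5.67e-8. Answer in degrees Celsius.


Numerator = alpha*S*A_sun + Q_int = 0.373*1361*9.02 + 64.7 = 4643.7301 W
Denominator = eps*sigma*A_rad = 0.683*5.67e-8*1.73 = 6.6996153e-08 W/K^4
T^4 = 6.9313384e+10 K^4
T = 513.1027 K = 239.9527 C

239.9527 degrees Celsius


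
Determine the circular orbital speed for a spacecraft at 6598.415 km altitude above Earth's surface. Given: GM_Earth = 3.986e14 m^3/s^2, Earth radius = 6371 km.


r = R_E + alt = 6371.0 + 6598.415 = 12969.4150 km = 1.2969415e+07 m
v = sqrt(mu/r) = sqrt(3.986e14 / 1.2969415e+07) = 5543.8115 m/s = 5.5438 km/s

5.5438 km/s


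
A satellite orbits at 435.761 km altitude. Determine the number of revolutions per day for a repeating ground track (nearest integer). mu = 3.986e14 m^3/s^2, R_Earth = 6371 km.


r = 6.806761e+06 m
T = 2*pi*sqrt(r^3/mu) = 5588.8438 s = 93.1474 min
revs/day = 1440 / 93.1474 = 15.4594
Rounded: 15 revolutions per day

15 revolutions per day


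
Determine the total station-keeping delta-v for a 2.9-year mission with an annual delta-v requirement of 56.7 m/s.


dV = rate * years = 56.7 * 2.9
dV = 164.4300 m/s

164.4300 m/s


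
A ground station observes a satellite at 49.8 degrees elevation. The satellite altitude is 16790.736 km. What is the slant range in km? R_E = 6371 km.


h = 16790.736 km, el = 49.8 deg
d = -R_E*sin(el) + sqrt((R_E*sin(el))^2 + 2*R_E*h + h^2)
d = -6371.0000*sin(0.869174) + sqrt((6371.0000*0.763796)^2 + 2*6371.0000*16790.736 + 16790.736^2)
d = 17927.6208 km

17927.6208 km


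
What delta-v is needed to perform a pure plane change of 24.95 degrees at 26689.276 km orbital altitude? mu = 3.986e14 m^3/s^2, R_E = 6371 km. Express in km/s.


r = 33060.2760 km = 3.3060276e+07 m
V = sqrt(mu/r) = 3472.2854 m/s
di = 24.95 deg = 0.4354596 rad
dV = 2*V*sin(di/2) = 2*3472.2854*sin(0.2177298)
dV = 1500.1218 m/s = 1.5001 km/s

1.5001 km/s


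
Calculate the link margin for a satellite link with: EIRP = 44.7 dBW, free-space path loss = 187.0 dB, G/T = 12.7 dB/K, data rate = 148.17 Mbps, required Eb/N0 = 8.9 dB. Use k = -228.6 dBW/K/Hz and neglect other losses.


C/N0 = EIRP - FSPL + G/T - k = 44.7 - 187.0 + 12.7 - (-228.6)
C/N0 = 99.0000 dB-Hz
R_b = 148.17 Mbps = 1.4817e+08 bps -> 10*log10(R_b) = 81.7076 dB-Hz
Eb/N0 = C/N0 - 10*log10(R_b) = 99.0000 - 81.7076 = 17.2924 dB
Margin = Eb/N0 - Eb/N0_req = 17.2924 - 8.9 = 8.3924 dB (link closes)

8.3924 dB


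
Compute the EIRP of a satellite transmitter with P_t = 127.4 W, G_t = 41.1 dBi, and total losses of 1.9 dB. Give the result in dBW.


Pt = 127.4 W = 21.0517 dBW
EIRP = Pt_dBW + Gt - losses = 21.0517 + 41.1 - 1.9 = 60.2517 dBW

60.2517 dBW


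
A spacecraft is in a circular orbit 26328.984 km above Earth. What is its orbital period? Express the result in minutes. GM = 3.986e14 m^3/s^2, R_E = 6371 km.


r = 32699.9840 km = 3.2699984e+07 m
T = 2*pi*sqrt(r^3/mu) = 2*pi*sqrt(3.4965732e+22 / 3.986e14)
T = 58848.1116 s = 980.8019 min

980.8019 minutes


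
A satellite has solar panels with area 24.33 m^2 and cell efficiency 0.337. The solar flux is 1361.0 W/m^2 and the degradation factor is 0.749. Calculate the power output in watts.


P = area * eta * S * degradation
P = 24.33 * 0.337 * 1361.0 * 0.749
P = 8358.1845 W

8358.1845 W


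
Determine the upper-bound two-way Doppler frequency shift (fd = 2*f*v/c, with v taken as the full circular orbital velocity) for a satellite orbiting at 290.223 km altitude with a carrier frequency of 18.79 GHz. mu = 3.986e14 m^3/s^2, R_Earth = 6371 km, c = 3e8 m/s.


r = 6.661223e+06 m
v = sqrt(mu/r) = 7735.5582 m/s (worst-case radial velocity)
f = 18.79 GHz = 1.879e+10 Hz
fd = 2*f*v/c = 2*1.879e+10*7735.5582/3.0e+08
fd = 969007.5966 Hz

969007.5966 Hz


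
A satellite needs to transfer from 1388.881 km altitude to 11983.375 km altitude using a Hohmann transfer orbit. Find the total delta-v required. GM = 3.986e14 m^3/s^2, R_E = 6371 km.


r1 = 7759.8810 km = 7.759881e+06 m
r2 = 18354.3750 km = 1.8354375e+07 m
dv1 = sqrt(mu/r1)*(sqrt(2*r2/(r1+r2)) - 1) = 1330.3588 m/s
dv2 = sqrt(mu/r2)*(1 - sqrt(2*r1/(r1+r2))) = 1067.5910 m/s
total dv = |dv1| + |dv2| = 1330.3588 + 1067.5910 = 2397.9498 m/s = 2.3979 km/s

2.3979 km/s


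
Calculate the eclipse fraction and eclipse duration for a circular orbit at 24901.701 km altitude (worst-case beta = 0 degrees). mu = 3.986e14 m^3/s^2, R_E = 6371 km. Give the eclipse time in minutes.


r = 31272.7010 km
T = 917.2930 min
Eclipse fraction = arcsin(R_E/r)/pi = arcsin(6371.0000/31272.7010)/pi
= arcsin(0.203724)/pi = 0.06530452
Eclipse duration = 0.06530452 * 917.2930 = 59.9034 min

59.9034 minutes


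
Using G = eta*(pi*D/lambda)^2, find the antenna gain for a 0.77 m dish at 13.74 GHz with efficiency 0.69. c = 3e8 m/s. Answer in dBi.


lambda = c/f = 3e8 / 1.374e+10 = 0.02183406 m
G = eta*(pi*D/lambda)^2 = 0.69*(pi*0.77/0.02183406)^2
G = 8469.5677 (linear)
G = 10*log10(8469.5677) = 39.2786 dBi

39.2786 dBi


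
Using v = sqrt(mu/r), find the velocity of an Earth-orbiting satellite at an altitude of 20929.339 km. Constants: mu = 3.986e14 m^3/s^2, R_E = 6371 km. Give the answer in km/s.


r = R_E + alt = 6371.0 + 20929.339 = 27300.3390 km = 2.7300339e+07 m
v = sqrt(mu/r) = sqrt(3.986e14 / 2.7300339e+07) = 3821.0668 m/s = 3.8211 km/s

3.8211 km/s
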